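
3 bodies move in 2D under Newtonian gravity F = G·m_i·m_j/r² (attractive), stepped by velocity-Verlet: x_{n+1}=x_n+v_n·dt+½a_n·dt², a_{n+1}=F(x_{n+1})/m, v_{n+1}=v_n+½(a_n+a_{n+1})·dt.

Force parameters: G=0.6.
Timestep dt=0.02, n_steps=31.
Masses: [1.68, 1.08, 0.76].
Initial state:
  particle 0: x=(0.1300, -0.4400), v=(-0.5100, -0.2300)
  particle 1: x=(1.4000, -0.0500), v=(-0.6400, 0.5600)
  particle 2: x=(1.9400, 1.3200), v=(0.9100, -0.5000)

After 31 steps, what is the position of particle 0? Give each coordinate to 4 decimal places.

step 0: x0=(0.1300, -0.4400) x1=(1.4000, -0.0500) x2=(1.9400, 1.3200)
step 1: x0=(0.1199, -0.4446) x1=(1.3871, -0.0388) x2=(1.9582, 1.3099)
step 2: x0=(0.1099, -0.4491) x1=(1.3740, -0.0276) x2=(1.9762, 1.2997)
step 3: x0=(0.1001, -0.4535) x1=(1.3608, -0.0164) x2=(1.9942, 1.2893)
step 4: x0=(0.0905, -0.4579) x1=(1.3473, -0.0051) x2=(2.0121, 1.2788)
step 5: x0=(0.0810, -0.4622) x1=(1.3337, 0.0061) x2=(2.0298, 1.2681)
step 6: x0=(0.0717, -0.4664) x1=(1.3200, 0.0173) x2=(2.0475, 1.2572)
step 7: x0=(0.0625, -0.4706) x1=(1.3060, 0.0285) x2=(2.0650, 1.2463)
step 8: x0=(0.0535, -0.4747) x1=(1.2919, 0.0397) x2=(2.0825, 1.2351)
step 9: x0=(0.0446, -0.4787) x1=(1.2777, 0.0509) x2=(2.0998, 1.2239)
step 10: x0=(0.0359, -0.4827) x1=(1.2632, 0.0621) x2=(2.1170, 1.2125)
step 11: x0=(0.0273, -0.4865) x1=(1.2487, 0.0733) x2=(2.1341, 1.2009)
step 12: x0=(0.0189, -0.4903) x1=(1.2340, 0.0844) x2=(2.1511, 1.1892)
step 13: x0=(0.0106, -0.4941) x1=(1.2191, 0.0955) x2=(2.1680, 1.1774)
step 14: x0=(0.0025, -0.4977) x1=(1.2041, 0.1066) x2=(2.1847, 1.1655)
step 15: x0=(-0.0055, -0.5013) x1=(1.1890, 0.1177) x2=(2.2013, 1.1534)
step 16: x0=(-0.0133, -0.5048) x1=(1.1737, 0.1287) x2=(2.2178, 1.1412)
step 17: x0=(-0.0210, -0.5082) x1=(1.1583, 0.1396) x2=(2.2341, 1.1289)
step 18: x0=(-0.0285, -0.5115) x1=(1.1427, 0.1505) x2=(2.2503, 1.1165)
step 19: x0=(-0.0359, -0.5147) x1=(1.1271, 0.1614) x2=(2.2664, 1.1040)
step 20: x0=(-0.0431, -0.5179) x1=(1.1112, 0.1722) x2=(2.2823, 1.0914)
step 21: x0=(-0.0502, -0.5210) x1=(1.0953, 0.1829) x2=(2.2981, 1.0787)
step 22: x0=(-0.0572, -0.5239) x1=(1.0793, 0.1936) x2=(2.3138, 1.0658)
step 23: x0=(-0.0640, -0.5268) x1=(1.0631, 0.2042) x2=(2.3294, 1.0529)
step 24: x0=(-0.0707, -0.5296) x1=(1.0468, 0.2147) x2=(2.3448, 1.0399)
step 25: x0=(-0.0773, -0.5323) x1=(1.0304, 0.2251) x2=(2.3600, 1.0268)
step 26: x0=(-0.0837, -0.5350) x1=(1.0138, 0.2355) x2=(2.3752, 1.0137)
step 27: x0=(-0.0900, -0.5375) x1=(0.9972, 0.2457) x2=(2.3902, 1.0004)
step 28: x0=(-0.0961, -0.5399) x1=(0.9804, 0.2559) x2=(2.4051, 0.9871)
step 29: x0=(-0.1021, -0.5422) x1=(0.9635, 0.2659) x2=(2.4198, 0.9737)
step 30: x0=(-0.1080, -0.5445) x1=(0.9465, 0.2759) x2=(2.4345, 0.9602)
step 31: x0=(-0.1137, -0.5466) x1=(0.9293, 0.2857) x2=(2.4489, 0.9467)

(-0.1137, -0.5466)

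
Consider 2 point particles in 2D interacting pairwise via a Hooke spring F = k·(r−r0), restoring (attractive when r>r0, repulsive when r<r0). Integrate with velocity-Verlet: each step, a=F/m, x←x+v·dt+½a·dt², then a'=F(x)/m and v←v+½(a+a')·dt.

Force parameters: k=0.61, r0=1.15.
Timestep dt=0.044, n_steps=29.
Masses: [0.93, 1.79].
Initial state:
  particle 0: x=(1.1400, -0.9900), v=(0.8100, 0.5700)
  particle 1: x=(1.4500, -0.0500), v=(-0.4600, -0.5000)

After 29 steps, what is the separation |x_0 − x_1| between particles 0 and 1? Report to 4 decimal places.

step 0: x0=(1.1400, -0.9900) x1=(1.4500, -0.0500)
step 1: x0=(1.1756, -0.9650) x1=(1.4298, -0.0719)
step 2: x0=(1.2111, -0.9403) x1=(1.4096, -0.0938)
step 3: x0=(1.2466, -0.9159) x1=(1.3895, -0.1154)
step 4: x0=(1.2820, -0.8920) x1=(1.3693, -0.1368)
step 5: x0=(1.3173, -0.8685) x1=(1.3493, -0.1580)
step 6: x0=(1.3526, -0.8456) x1=(1.3292, -0.1788)
step 7: x0=(1.3879, -0.8234) x1=(1.3091, -0.1994)
step 8: x0=(1.4233, -0.8017) x1=(1.2890, -0.2196)
step 9: x0=(1.4588, -0.7808) x1=(1.2688, -0.2394)
step 10: x0=(1.4946, -0.7605) x1=(1.2485, -0.2589)
step 11: x0=(1.5308, -0.7410) x1=(1.2280, -0.2781)
step 12: x0=(1.5673, -0.7220) x1=(1.2073, -0.2969)
step 13: x0=(1.6043, -0.7036) x1=(1.1864, -0.3154)
step 14: x0=(1.6419, -0.6858) x1=(1.1651, -0.3336)
step 15: x0=(1.6800, -0.6683) x1=(1.1436, -0.3517)
step 16: x0=(1.7188, -0.6512) x1=(1.1217, -0.3695)
step 17: x0=(1.7580, -0.6344) x1=(1.0996, -0.3873)
step 18: x0=(1.7978, -0.6177) x1=(1.0772, -0.4049)
step 19: x0=(1.8381, -0.6012) x1=(1.0545, -0.4224)
step 20: x0=(1.8789, -0.5848) x1=(1.0317, -0.4399)
step 21: x0=(1.9199, -0.5685) x1=(1.0086, -0.4574)
step 22: x0=(1.9613, -0.5522) x1=(0.9854, -0.4748)
step 23: x0=(2.0029, -0.5359) x1=(0.9620, -0.4922)
step 24: x0=(2.0446, -0.5196) x1=(0.9386, -0.5097)
step 25: x0=(2.0864, -0.5033) x1=(0.9152, -0.5271)
step 26: x0=(2.1282, -0.4870) x1=(0.8918, -0.5445)
step 27: x0=(2.1698, -0.4708) x1=(0.8684, -0.5620)
step 28: x0=(2.2113, -0.4545) x1=(0.8452, -0.5794)
step 29: x0=(2.2525, -0.4383) x1=(0.8220, -0.5968)

1.4392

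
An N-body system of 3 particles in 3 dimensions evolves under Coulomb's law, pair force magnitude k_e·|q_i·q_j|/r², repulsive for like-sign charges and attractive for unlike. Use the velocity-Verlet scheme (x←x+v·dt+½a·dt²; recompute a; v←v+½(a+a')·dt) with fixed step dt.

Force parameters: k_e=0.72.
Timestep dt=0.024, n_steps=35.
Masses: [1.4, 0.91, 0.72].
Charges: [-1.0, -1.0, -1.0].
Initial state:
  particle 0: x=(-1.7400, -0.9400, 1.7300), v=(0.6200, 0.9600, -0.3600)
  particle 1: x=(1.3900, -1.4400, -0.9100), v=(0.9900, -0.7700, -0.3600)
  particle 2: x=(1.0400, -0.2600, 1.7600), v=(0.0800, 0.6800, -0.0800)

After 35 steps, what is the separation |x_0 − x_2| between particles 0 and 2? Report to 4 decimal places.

2.4627

step 0: x0=(-1.7400, -0.9400, 1.7300) x1=(1.3900, -1.4400, -0.9100) x2=(1.0400, -0.2600, 1.7600)
step 1: x0=(-1.7251, -0.9170, 1.7214) x1=(1.4138, -1.4585, -0.9187) x2=(1.0420, -0.2437, 1.7581)
step 2: x0=(-1.7103, -0.8939, 1.7127) x1=(1.4376, -1.4770, -0.9274) x2=(1.0440, -0.2273, 1.7563)
step 3: x0=(-1.6956, -0.8709, 1.7041) x1=(1.4614, -1.4956, -0.9362) x2=(1.0460, -0.2108, 1.7545)
step 4: x0=(-1.6809, -0.8479, 1.6955) x1=(1.4853, -1.5141, -0.9451) x2=(1.0482, -0.1944, 1.7528)
step 5: x0=(-1.6662, -0.8249, 1.6869) x1=(1.5091, -1.5327, -0.9540) x2=(1.0504, -0.1779, 1.7511)
step 6: x0=(-1.6516, -0.8019, 1.6783) x1=(1.5330, -1.5513, -0.9630) x2=(1.0526, -0.1613, 1.7495)
step 7: x0=(-1.6370, -0.7789, 1.6698) x1=(1.5570, -1.5700, -0.9720) x2=(1.0549, -0.1447, 1.7480)
step 8: x0=(-1.6225, -0.7559, 1.6612) x1=(1.5809, -1.5886, -0.9811) x2=(1.0573, -0.1280, 1.7465)
step 9: x0=(-1.6081, -0.7329, 1.6527) x1=(1.6049, -1.6073, -0.9903) x2=(1.0598, -0.1113, 1.7451)
step 10: x0=(-1.5937, -0.7099, 1.6441) x1=(1.6289, -1.6261, -0.9995) x2=(1.0623, -0.0946, 1.7437)
step 11: x0=(-1.5793, -0.6869, 1.6356) x1=(1.6530, -1.6448, -1.0087) x2=(1.0649, -0.0778, 1.7424)
step 12: x0=(-1.5650, -0.6640, 1.6270) x1=(1.6771, -1.6636, -1.0180) x2=(1.0675, -0.0610, 1.7411)
step 13: x0=(-1.5507, -0.6410, 1.6185) x1=(1.7011, -1.6824, -1.0274) x2=(1.0702, -0.0441, 1.7398)
step 14: x0=(-1.5365, -0.6180, 1.6100) x1=(1.7253, -1.7012, -1.0368) x2=(1.0730, -0.0272, 1.7387)
step 15: x0=(-1.5224, -0.5951, 1.6015) x1=(1.7494, -1.7201, -1.0463) x2=(1.0759, -0.0102, 1.7375)
step 16: x0=(-1.5083, -0.5721, 1.5930) x1=(1.7736, -1.7390, -1.0558) x2=(1.0788, 0.0068, 1.7364)
step 17: x0=(-1.4942, -0.5492, 1.5845) x1=(1.7978, -1.7579, -1.0654) x2=(1.0818, 0.0238, 1.7354)
step 18: x0=(-1.4803, -0.5262, 1.5760) x1=(1.8220, -1.7768, -1.0750) x2=(1.0848, 0.0409, 1.7344)
step 19: x0=(-1.4663, -0.5033, 1.5675) x1=(1.8463, -1.7958, -1.0846) x2=(1.0879, 0.0581, 1.7334)
step 20: x0=(-1.4524, -0.4804, 1.5591) x1=(1.8706, -1.8148, -1.0943) x2=(1.0911, 0.0752, 1.7325)
step 21: x0=(-1.4386, -0.4574, 1.5506) x1=(1.8949, -1.8338, -1.1041) x2=(1.0944, 0.0925, 1.7317)
step 22: x0=(-1.4248, -0.4345, 1.5421) x1=(1.9192, -1.8529, -1.1139) x2=(1.0977, 0.1097, 1.7309)
step 23: x0=(-1.4111, -0.4116, 1.5337) x1=(1.9435, -1.8720, -1.1237) x2=(1.1011, 0.1271, 1.7301)
step 24: x0=(-1.3974, -0.3887, 1.5252) x1=(1.9679, -1.8911, -1.1336) x2=(1.1046, 0.1444, 1.7294)
step 25: x0=(-1.3838, -0.3658, 1.5168) x1=(1.9923, -1.9102, -1.1435) x2=(1.1082, 0.1618, 1.7287)
step 26: x0=(-1.3702, -0.3429, 1.5084) x1=(2.0168, -1.9294, -1.1534) x2=(1.1118, 0.1793, 1.7280)
step 27: x0=(-1.3567, -0.3200, 1.4999) x1=(2.0412, -1.9485, -1.1634) x2=(1.1156, 0.1967, 1.7274)
step 28: x0=(-1.3433, -0.2971, 1.4915) x1=(2.0657, -1.9677, -1.1734) x2=(1.1193, 0.2143, 1.7268)
step 29: x0=(-1.3299, -0.2742, 1.4831) x1=(2.0902, -1.9870, -1.1835) x2=(1.1232, 0.2318, 1.7263)
step 30: x0=(-1.3165, -0.2513, 1.4746) x1=(2.1147, -2.0062, -1.1936) x2=(1.1272, 0.2494, 1.7258)
step 31: x0=(-1.3033, -0.2284, 1.4662) x1=(2.1393, -2.0255, -1.2038) x2=(1.1312, 0.2671, 1.7254)
step 32: x0=(-1.2900, -0.2055, 1.4578) x1=(2.1638, -2.0449, -1.2139) x2=(1.1353, 0.2848, 1.7250)
step 33: x0=(-1.2769, -0.1827, 1.4494) x1=(2.1884, -2.0642, -1.2241) x2=(1.1395, 0.3025, 1.7246)
step 34: x0=(-1.2637, -0.1598, 1.4410) x1=(2.2130, -2.0836, -1.2344) x2=(1.1437, 0.3203, 1.7243)
step 35: x0=(-1.2507, -0.1369, 1.4325) x1=(2.2377, -2.1030, -1.2446) x2=(1.1481, 0.3381, 1.7240)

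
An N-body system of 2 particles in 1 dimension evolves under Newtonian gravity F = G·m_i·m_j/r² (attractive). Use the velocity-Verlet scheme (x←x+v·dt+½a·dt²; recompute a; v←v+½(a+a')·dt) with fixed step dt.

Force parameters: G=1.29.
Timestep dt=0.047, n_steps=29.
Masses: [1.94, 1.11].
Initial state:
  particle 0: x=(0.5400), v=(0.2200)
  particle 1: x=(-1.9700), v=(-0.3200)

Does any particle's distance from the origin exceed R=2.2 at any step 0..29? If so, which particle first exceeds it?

step 0: x0=(0.5400) x1=(-1.9700)
step 1: x0=(0.5501) x1=(-1.9846)
step 2: x0=(0.5597) x1=(-1.9983)
step 3: x0=(0.5688) x1=(-2.0112)
step 4: x0=(0.5774) x1=(-2.0233)
step 5: x0=(0.5856) x1=(-2.0346)
step 6: x0=(0.5933) x1=(-2.0450)
step 7: x0=(0.6006) x1=(-2.0546)
step 8: x0=(0.6074) x1=(-2.0635)
step 9: x0=(0.6137) x1=(-2.0716)
step 10: x0=(0.6197) x1=(-2.0789)
step 11: x0=(0.6252) x1=(-2.0855)
step 12: x0=(0.6302) x1=(-2.0913)
step 13: x0=(0.6348) x1=(-2.0964)
step 14: x0=(0.6391) x1=(-2.1007)
step 15: x0=(0.6428) x1=(-2.1043)
step 16: x0=(0.6462) x1=(-2.1071)
step 17: x0=(0.6492) x1=(-2.1093)
step 18: x0=(0.6517) x1=(-2.1107)
step 19: x0=(0.6538) x1=(-2.1113)
step 20: x0=(0.6555) x1=(-2.1113)
step 21: x0=(0.6568) x1=(-2.1105)
step 22: x0=(0.6577) x1=(-2.1090)
step 23: x0=(0.6582) x1=(-2.1068)
step 24: x0=(0.6582) x1=(-2.1039)
step 25: x0=(0.6579) x1=(-2.1002)
step 26: x0=(0.6571) x1=(-2.0958)
step 27: x0=(0.6559) x1=(-2.0907)
step 28: x0=(0.6543) x1=(-2.0848)
step 29: x0=(0.6522) x1=(-2.0783)

no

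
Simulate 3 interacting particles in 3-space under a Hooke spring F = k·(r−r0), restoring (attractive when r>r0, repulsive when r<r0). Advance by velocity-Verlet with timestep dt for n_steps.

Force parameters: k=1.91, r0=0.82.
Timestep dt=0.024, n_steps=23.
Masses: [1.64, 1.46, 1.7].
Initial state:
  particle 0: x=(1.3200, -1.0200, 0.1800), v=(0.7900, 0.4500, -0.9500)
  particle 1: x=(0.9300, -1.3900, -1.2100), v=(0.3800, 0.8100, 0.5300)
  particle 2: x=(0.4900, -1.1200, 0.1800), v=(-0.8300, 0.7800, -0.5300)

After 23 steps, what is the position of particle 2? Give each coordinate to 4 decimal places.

(0.1241, -0.7060, -0.1955)

step 0: x0=(1.3200, -1.0200, 0.1800) x1=(0.9300, -1.3900, -1.2100) x2=(0.4900, -1.1200, 0.1800)
step 1: x0=(1.3389, -1.0093, 0.1570) x1=(0.9391, -1.3705, -1.1968) x2=(0.4701, -1.1013, 0.1671)
step 2: x0=(1.3576, -0.9986, 0.1336) x1=(0.9482, -1.3507, -1.1827) x2=(0.4505, -1.0827, 0.1538)
step 3: x0=(1.3762, -0.9881, 0.1098) x1=(0.9573, -1.3307, -1.1678) x2=(0.4310, -1.0642, 0.1401)
step 4: x0=(1.3946, -0.9777, 0.0857) x1=(0.9663, -1.3106, -1.1520) x2=(0.4117, -1.0457, 0.1260)
step 5: x0=(1.4127, -0.9673, 0.0612) x1=(0.9752, -1.2903, -1.1355) x2=(0.3927, -1.0273, 0.1116)
step 6: x0=(1.4306, -0.9571, 0.0365) x1=(0.9841, -1.2698, -1.1182) x2=(0.3740, -1.0090, 0.0969)
step 7: x0=(1.4482, -0.9469, 0.0115) x1=(0.9930, -1.2491, -1.1003) x2=(0.3556, -0.9907, 0.0818)
step 8: x0=(1.4656, -0.9369, -0.0138) x1=(1.0017, -1.2283, -1.0817) x2=(0.3376, -0.9724, 0.0664)
step 9: x0=(1.4826, -0.9268, -0.0392) x1=(1.0104, -1.2073, -1.0625) x2=(0.3199, -0.9543, 0.0507)
step 10: x0=(1.4993, -0.9169, -0.0649) x1=(1.0190, -1.1862, -1.0428) x2=(0.3026, -0.9362, 0.0347)
step 11: x0=(1.5157, -0.9070, -0.0907) x1=(1.0275, -1.1650, -1.0225) x2=(0.2857, -0.9181, 0.0184)
step 12: x0=(1.5317, -0.8971, -0.1166) x1=(1.0358, -1.1436, -1.0018) x2=(0.2693, -0.9001, 0.0019)
step 13: x0=(1.5473, -0.8873, -0.1427) x1=(1.0441, -1.1222, -0.9807) x2=(0.2534, -0.8822, -0.0149)
step 14: x0=(1.5626, -0.8775, -0.1688) x1=(1.0522, -1.1006, -0.9592) x2=(0.2379, -0.8643, -0.0320)
step 15: x0=(1.5774, -0.8677, -0.1949) x1=(1.0601, -1.0790, -0.9374) x2=(0.2230, -0.8465, -0.0493)
step 16: x0=(1.5919, -0.8580, -0.2211) x1=(1.0679, -1.0572, -0.9153) x2=(0.2086, -0.8287, -0.0669)
step 17: x0=(1.6060, -0.8482, -0.2472) x1=(1.0754, -1.0355, -0.8929) x2=(0.1947, -0.8110, -0.0846)
step 18: x0=(1.6196, -0.8384, -0.2734) x1=(1.0828, -1.0136, -0.8703) x2=(0.1814, -0.7934, -0.1026)
step 19: x0=(1.6328, -0.8287, -0.2995) x1=(1.0900, -0.9917, -0.8475) x2=(0.1687, -0.7758, -0.1208)
step 20: x0=(1.6456, -0.8189, -0.3255) x1=(1.0969, -0.9698, -0.8246) x2=(0.1566, -0.7582, -0.1392)
step 21: x0=(1.6580, -0.8090, -0.3514) x1=(1.1036, -0.9478, -0.8015) x2=(0.1451, -0.7408, -0.1578)
step 22: x0=(1.6699, -0.7992, -0.3772) x1=(1.1100, -0.9258, -0.7784) x2=(0.1343, -0.7234, -0.1765)
step 23: x0=(1.6814, -0.7893, -0.4030) x1=(1.1161, -0.9037, -0.7551) x2=(0.1241, -0.7060, -0.1955)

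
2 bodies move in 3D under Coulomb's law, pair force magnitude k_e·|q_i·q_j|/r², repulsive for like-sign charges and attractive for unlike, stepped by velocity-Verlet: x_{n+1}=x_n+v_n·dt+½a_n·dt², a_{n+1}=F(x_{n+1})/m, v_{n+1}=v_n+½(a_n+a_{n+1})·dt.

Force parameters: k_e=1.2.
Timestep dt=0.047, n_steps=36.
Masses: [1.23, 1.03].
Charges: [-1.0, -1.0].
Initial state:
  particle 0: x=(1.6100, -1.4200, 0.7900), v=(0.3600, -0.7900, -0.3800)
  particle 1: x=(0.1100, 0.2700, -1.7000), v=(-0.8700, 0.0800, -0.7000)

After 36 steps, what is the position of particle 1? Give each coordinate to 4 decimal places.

(-1.4152, 0.4596, -2.9536)

step 0: x0=(1.6100, -1.4200, 0.7900) x1=(0.1100, 0.2700, -1.7000)
step 1: x0=(1.6270, -1.4572, 0.7722) x1=(0.0691, 0.2738, -1.7330)
step 2: x0=(1.6440, -1.4944, 0.7546) x1=(0.0280, 0.2777, -1.7661)
step 3: x0=(1.6611, -1.5318, 0.7370) x1=(-0.0131, 0.2818, -1.7994)
step 4: x0=(1.6783, -1.5693, 0.7196) x1=(-0.0544, 0.2859, -1.8329)
step 5: x0=(1.6956, -1.6068, 0.7023) x1=(-0.0957, 0.2902, -1.8665)
step 6: x0=(1.7130, -1.6444, 0.6852) x1=(-0.1371, 0.2945, -1.9002)
step 7: x0=(1.7305, -1.6821, 0.6681) x1=(-0.1786, 0.2990, -1.9340)
step 8: x0=(1.7480, -1.7199, 0.6511) x1=(-0.2202, 0.3035, -1.9680)
step 9: x0=(1.7656, -1.7577, 0.6343) x1=(-0.2619, 0.3081, -2.0021)
step 10: x0=(1.7832, -1.7957, 0.6175) x1=(-0.3037, 0.3128, -2.0363)
step 11: x0=(1.8010, -1.8337, 0.6008) x1=(-0.3456, 0.3176, -2.0706)
step 12: x0=(1.8188, -1.8717, 0.5843) x1=(-0.3876, 0.3225, -2.1050)
step 13: x0=(1.8367, -1.9099, 0.5677) x1=(-0.4296, 0.3275, -2.1396)
step 14: x0=(1.8546, -1.9481, 0.5513) x1=(-0.4717, 0.3325, -2.1742)
step 15: x0=(1.8726, -1.9864, 0.5350) x1=(-0.5139, 0.3376, -2.2089)
step 16: x0=(1.8907, -2.0247, 0.5187) x1=(-0.5562, 0.3428, -2.2437)
step 17: x0=(1.9088, -2.0631, 0.5025) x1=(-0.5985, 0.3481, -2.2785)
step 18: x0=(1.9270, -2.1015, 0.4864) x1=(-0.6409, 0.3534, -2.3135)
step 19: x0=(1.9453, -2.1400, 0.4703) x1=(-0.6834, 0.3588, -2.3485)
step 20: x0=(1.9636, -2.1786, 0.4543) x1=(-0.7260, 0.3643, -2.3836)
step 21: x0=(1.9820, -2.2172, 0.4383) x1=(-0.7686, 0.3699, -2.4188)
step 22: x0=(2.0004, -2.2559, 0.4224) x1=(-0.8113, 0.3755, -2.4541)
step 23: x0=(2.0189, -2.2946, 0.4066) x1=(-0.8540, 0.3811, -2.4894)
step 24: x0=(2.0374, -2.3334, 0.3908) x1=(-0.8969, 0.3868, -2.5248)
step 25: x0=(2.0560, -2.3722, 0.3751) x1=(-0.9398, 0.3926, -2.5602)
step 26: x0=(2.0747, -2.4111, 0.3594) x1=(-0.9827, 0.3984, -2.5957)
step 27: x0=(2.0934, -2.4500, 0.3438) x1=(-1.0257, 0.4043, -2.6313)
step 28: x0=(2.1121, -2.4889, 0.3282) x1=(-1.0688, 0.4103, -2.6669)
step 29: x0=(2.1309, -2.5279, 0.3126) x1=(-1.1119, 0.4163, -2.7026)
step 30: x0=(2.1497, -2.5670, 0.2972) x1=(-1.1551, 0.4223, -2.7383)
step 31: x0=(2.1686, -2.6061, 0.2817) x1=(-1.1983, 0.4284, -2.7741)
step 32: x0=(2.1875, -2.6452, 0.2663) x1=(-1.2416, 0.4345, -2.8099)
step 33: x0=(2.2065, -2.6844, 0.2509) x1=(-1.2849, 0.4407, -2.8457)
step 34: x0=(2.2255, -2.7236, 0.2356) x1=(-1.3283, 0.4470, -2.8817)
step 35: x0=(2.2446, -2.7628, 0.2203) x1=(-1.3717, 0.4532, -2.9176)
step 36: x0=(2.2636, -2.8021, 0.2050) x1=(-1.4152, 0.4596, -2.9536)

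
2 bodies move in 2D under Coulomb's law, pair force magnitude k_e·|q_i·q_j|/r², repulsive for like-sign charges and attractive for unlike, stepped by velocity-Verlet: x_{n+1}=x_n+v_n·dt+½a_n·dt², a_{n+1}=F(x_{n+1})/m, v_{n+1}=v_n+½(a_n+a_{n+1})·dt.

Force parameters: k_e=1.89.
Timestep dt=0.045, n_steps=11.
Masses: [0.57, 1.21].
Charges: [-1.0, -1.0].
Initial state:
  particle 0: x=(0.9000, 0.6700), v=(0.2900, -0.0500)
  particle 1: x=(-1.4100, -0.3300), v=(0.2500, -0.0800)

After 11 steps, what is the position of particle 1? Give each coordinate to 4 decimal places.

(-1.3135, -0.3814)

step 0: x0=(0.9000, 0.6700) x1=(-1.4100, -0.3300)
step 1: x0=(0.9135, 0.6680) x1=(-1.3990, -0.3337)
step 2: x0=(0.9280, 0.6663) x1=(-1.3884, -0.3376)
step 3: x0=(0.9435, 0.6651) x1=(-1.3783, -0.3417)
step 4: x0=(0.9600, 0.6644) x1=(-1.3687, -0.3460)
step 5: x0=(0.9773, 0.6640) x1=(-1.3594, -0.3505)
step 6: x0=(0.9957, 0.6640) x1=(-1.3507, -0.3551)
step 7: x0=(1.0150, 0.6645) x1=(-1.3424, -0.3600)
step 8: x0=(1.0352, 0.6653) x1=(-1.3345, -0.3651)
step 9: x0=(1.0563, 0.6666) x1=(-1.3271, -0.3703)
step 10: x0=(1.0784, 0.6683) x1=(-1.3200, -0.3758)
step 11: x0=(1.1013, 0.6703) x1=(-1.3135, -0.3814)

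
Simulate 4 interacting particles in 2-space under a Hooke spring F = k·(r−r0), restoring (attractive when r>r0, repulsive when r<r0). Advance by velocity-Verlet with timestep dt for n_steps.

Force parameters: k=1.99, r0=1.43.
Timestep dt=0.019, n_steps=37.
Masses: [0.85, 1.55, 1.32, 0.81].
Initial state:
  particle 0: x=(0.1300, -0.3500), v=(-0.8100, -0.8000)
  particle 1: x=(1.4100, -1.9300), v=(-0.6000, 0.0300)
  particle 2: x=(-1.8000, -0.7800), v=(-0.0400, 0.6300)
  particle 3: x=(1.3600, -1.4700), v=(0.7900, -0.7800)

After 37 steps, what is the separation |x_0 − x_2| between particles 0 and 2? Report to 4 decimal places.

step 0: x0=(0.1300, -0.3500) x1=(1.4100, -1.9300) x2=(-1.8000, -0.7800) x3=(1.3600, -1.4700)
step 1: x0=(0.1146, -0.3655) x1=(1.3981, -1.9294) x2=(-1.7996, -0.7683) x3=(1.3741, -1.4842)
step 2: x0=(0.0993, -0.3817) x1=(1.3852, -1.9287) x2=(-1.7970, -0.7571) x3=(1.3864, -1.4969)
step 3: x0=(0.0840, -0.3984) x1=(1.3713, -1.9280) x2=(-1.7921, -0.7464) x3=(1.3970, -1.5083)
step 4: x0=(0.0688, -0.4157) x1=(1.3563, -1.9272) x2=(-1.7850, -0.7364) x3=(1.4058, -1.5182)
step 5: x0=(0.0538, -0.4337) x1=(1.3403, -1.9263) x2=(-1.7757, -0.7268) x3=(1.4129, -1.5267)
step 6: x0=(0.0389, -0.4522) x1=(1.3231, -1.9255) x2=(-1.7642, -0.7179) x3=(1.4183, -1.5337)
step 7: x0=(0.0242, -0.4712) x1=(1.3050, -1.9246) x2=(-1.7506, -0.7096) x3=(1.4222, -1.5392)
step 8: x0=(0.0097, -0.4908) x1=(1.2857, -1.9236) x2=(-1.7349, -0.7018) x3=(1.4245, -1.5433)
step 9: x0=(-0.0046, -0.5109) x1=(1.2653, -1.9226) x2=(-1.7171, -0.6947) x3=(1.4253, -1.5459)
step 10: x0=(-0.0186, -0.5315) x1=(1.2438, -1.9216) x2=(-1.6972, -0.6882) x3=(1.4246, -1.5470)
step 11: x0=(-0.0324, -0.5525) x1=(1.2212, -1.9205) x2=(-1.6755, -0.6823) x3=(1.4226, -1.5468)
step 12: x0=(-0.0459, -0.5740) x1=(1.1975, -1.9194) x2=(-1.6517, -0.6770) x3=(1.4192, -1.5452)
step 13: x0=(-0.0590, -0.5959) x1=(1.1728, -1.9182) x2=(-1.6262, -0.6723) x3=(1.4145, -1.5423)
step 14: x0=(-0.0719, -0.6182) x1=(1.1470, -1.9170) x2=(-1.5988, -0.6683) x3=(1.4086, -1.5380)
step 15: x0=(-0.0844, -0.6408) x1=(1.1202, -1.9157) x2=(-1.5697, -0.6648) x3=(1.4014, -1.5325)
step 16: x0=(-0.0965, -0.6638) x1=(1.0923, -1.9143) x2=(-1.5390, -0.6620) x3=(1.3931, -1.5257)
step 17: x0=(-0.1082, -0.6871) x1=(1.0635, -1.9129) x2=(-1.5066, -0.6598) x3=(1.3838, -1.5178)
step 18: x0=(-0.1196, -0.7106) x1=(1.0337, -1.9115) x2=(-1.4728, -0.6582) x3=(1.3733, -1.5086)
step 19: x0=(-0.1306, -0.7344) x1=(1.0030, -1.9100) x2=(-1.4375, -0.6571) x3=(1.3619, -1.4984)
step 20: x0=(-0.1411, -0.7585) x1=(0.9714, -1.9085) x2=(-1.4009, -0.6566) x3=(1.3495, -1.4871)
step 21: x0=(-0.1513, -0.7827) x1=(0.9390, -1.9070) x2=(-1.3630, -0.6566) x3=(1.3363, -1.4748)
step 22: x0=(-0.1610, -0.8071) x1=(0.9058, -1.9054) x2=(-1.3240, -0.6571) x3=(1.3222, -1.4615)
step 23: x0=(-0.1703, -0.8316) x1=(0.8719, -1.9038) x2=(-1.2838, -0.6582) x3=(1.3073, -1.4472)
step 24: x0=(-0.1792, -0.8563) x1=(0.8372, -1.9022) x2=(-1.2427, -0.6597) x3=(1.2916, -1.4320)
step 25: x0=(-0.1877, -0.8811) x1=(0.8019, -1.9007) x2=(-1.2006, -0.6616) x3=(1.2753, -1.4160)
step 26: x0=(-0.1957, -0.9061) x1=(0.7660, -1.8991) x2=(-1.1577, -0.6640) x3=(1.2584, -1.3992)
step 27: x0=(-0.2033, -0.9311) x1=(0.7295, -1.8976) x2=(-1.1141, -0.6667) x3=(1.2409, -1.3816)
step 28: x0=(-0.2105, -0.9561) x1=(0.6926, -1.8962) x2=(-1.0698, -0.6697) x3=(1.2228, -1.3632)
step 29: x0=(-0.2174, -0.9813) x1=(0.6552, -1.8948) x2=(-1.0250, -0.6730) x3=(1.2044, -1.3442)
step 30: x0=(-0.2238, -1.0065) x1=(0.6173, -1.8936) x2=(-0.9797, -0.6766) x3=(1.1855, -1.3245)
step 31: x0=(-0.2299, -1.0318) x1=(0.5792, -1.8924) x2=(-0.9340, -0.6803) x3=(1.1664, -1.3042)
step 32: x0=(-0.2356, -1.0572) x1=(0.5407, -1.8914) x2=(-0.8881, -0.6842) x3=(1.1469, -1.2834)
step 33: x0=(-0.2411, -1.0827) x1=(0.5019, -1.8905) x2=(-0.8419, -0.6882) x3=(1.1273, -1.2620)
step 34: x0=(-0.2462, -1.1084) x1=(0.4630, -1.8898) x2=(-0.7956, -0.6921) x3=(1.1075, -1.2401)
step 35: x0=(-0.2512, -1.1341) x1=(0.4239, -1.8893) x2=(-0.7491, -0.6961) x3=(1.0876, -1.2178)
step 36: x0=(-0.2559, -1.1600) x1=(0.3847, -1.8891) x2=(-0.7027, -0.6999) x3=(1.0677, -1.1951)
step 37: x0=(-0.2606, -1.1862) x1=(0.3455, -1.8890) x2=(-0.6562, -0.7035) x3=(1.0479, -1.1719)

0.6241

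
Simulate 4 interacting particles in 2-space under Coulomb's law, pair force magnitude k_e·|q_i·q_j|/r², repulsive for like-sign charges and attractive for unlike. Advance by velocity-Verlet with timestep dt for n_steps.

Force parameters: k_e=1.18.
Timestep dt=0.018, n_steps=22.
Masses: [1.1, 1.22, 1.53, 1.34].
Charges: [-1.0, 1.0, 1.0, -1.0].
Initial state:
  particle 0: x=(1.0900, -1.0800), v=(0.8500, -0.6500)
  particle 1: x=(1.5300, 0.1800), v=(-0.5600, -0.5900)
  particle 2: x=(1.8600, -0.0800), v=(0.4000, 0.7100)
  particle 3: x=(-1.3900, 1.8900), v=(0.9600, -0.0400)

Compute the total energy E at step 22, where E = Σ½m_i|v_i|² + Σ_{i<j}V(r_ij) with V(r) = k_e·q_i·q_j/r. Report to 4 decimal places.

step 0: x0=(1.0900, -1.0800) x1=(1.5300, 0.1800) x2=(1.8600, -0.0800) x3=(-1.3900, 1.8900)
step 1: x0=(1.1054, -1.0915) x1=(1.5192, 0.1699) x2=(1.8677, -0.0677) x3=(-1.3727, 1.8893)
step 2: x0=(1.1210, -1.1027) x1=(1.5068, 0.1605) x2=(1.8765, -0.0563) x3=(-1.3554, 1.8885)
step 3: x0=(1.1368, -1.1136) x1=(1.4929, 0.1519) x2=(1.8863, -0.0458) x3=(-1.3380, 1.8878)
step 4: x0=(1.1528, -1.1241) x1=(1.4775, 0.1439) x2=(1.8972, -0.0359) x3=(-1.3207, 1.8871)
step 5: x0=(1.1690, -1.1342) x1=(1.4606, 0.1363) x2=(1.9090, -0.0266) x3=(-1.3033, 1.8863)
step 6: x0=(1.1853, -1.1440) x1=(1.4424, 0.1290) x2=(1.9219, -0.0177) x3=(-1.2858, 1.8855)
step 7: x0=(1.2018, -1.1535) x1=(1.4229, 0.1219) x2=(1.9355, -0.0093) x3=(-1.2684, 1.8847)
step 8: x0=(1.2185, -1.1626) x1=(1.4023, 0.1149) x2=(1.9500, -0.0012) x3=(-1.2509, 1.8839)
step 9: x0=(1.2353, -1.1714) x1=(1.3806, 0.1079) x2=(1.9652, 0.0066) x3=(-1.2334, 1.8831)
step 10: x0=(1.2522, -1.1799) x1=(1.3581, 0.1010) x2=(1.9809, 0.0142) x3=(-1.2158, 1.8823)
step 11: x0=(1.2692, -1.1880) x1=(1.3346, 0.0939) x2=(1.9972, 0.0216) x3=(-1.1982, 1.8815)
step 12: x0=(1.2864, -1.1957) x1=(1.3105, 0.0868) x2=(2.0140, 0.0289) x3=(-1.1806, 1.8807)
step 13: x0=(1.3037, -1.2031) x1=(1.2857, 0.0796) x2=(2.0312, 0.0360) x3=(-1.1630, 1.8798)
step 14: x0=(1.3210, -1.2102) x1=(1.2603, 0.0722) x2=(2.0488, 0.0430) x3=(-1.1453, 1.8789)
step 15: x0=(1.3385, -1.2169) x1=(1.2344, 0.0646) x2=(2.0667, 0.0499) x3=(-1.1276, 1.8780)
step 16: x0=(1.3560, -1.2233) x1=(1.2080, 0.0570) x2=(2.0849, 0.0567) x3=(-1.1099, 1.8771)
step 17: x0=(1.3736, -1.2294) x1=(1.1812, 0.0491) x2=(2.1033, 0.0634) x3=(-1.0921, 1.8762)
step 18: x0=(1.3913, -1.2351) x1=(1.1541, 0.0411) x2=(2.1220, 0.0701) x3=(-1.0743, 1.8753)
step 19: x0=(1.4090, -1.2406) x1=(1.1266, 0.0329) x2=(2.1409, 0.0766) x3=(-1.0565, 1.8743)
step 20: x0=(1.4267, -1.2457) x1=(1.0988, 0.0245) x2=(2.1599, 0.0831) x3=(-1.0386, 1.8734)
step 21: x0=(1.4445, -1.2505) x1=(1.0708, 0.0160) x2=(2.1791, 0.0895) x3=(-1.0207, 1.8724)
step 22: x0=(1.4623, -1.2550) x1=(1.0425, 0.0073) x2=(2.1984, 0.0958) x3=(-1.0028, 1.8714)
step 0 velocities: v0=(0.8500, -0.6500) v1=(-0.5600, -0.5900) v2=(0.4000, 0.7100) v3=(0.9600, -0.0400)
step 0: KE=2.1600, PE=0.6354, E=2.7954
step 22 velocities: v0=(0.9906, -0.2413) v1=(-1.5766, -0.4874) v2=(1.0766, 0.3491) v3=(0.9975, -0.0568)
step 22: KE=3.8817, PE=-1.0887, E=2.7930

2.7930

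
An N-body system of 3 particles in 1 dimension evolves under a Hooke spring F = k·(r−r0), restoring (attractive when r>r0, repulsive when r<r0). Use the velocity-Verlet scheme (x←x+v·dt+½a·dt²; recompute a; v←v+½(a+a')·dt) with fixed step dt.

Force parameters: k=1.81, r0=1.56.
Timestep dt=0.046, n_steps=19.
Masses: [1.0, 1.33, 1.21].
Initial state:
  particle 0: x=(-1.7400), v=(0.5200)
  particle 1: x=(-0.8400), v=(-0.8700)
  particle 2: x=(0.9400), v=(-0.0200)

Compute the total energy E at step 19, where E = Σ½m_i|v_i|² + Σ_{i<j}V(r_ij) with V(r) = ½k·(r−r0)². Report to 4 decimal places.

2.2114

step 0: x0=(-1.7400) x1=(-0.8400) x2=(0.9400)
step 1: x0=(-1.7152) x1=(-0.8788) x2=(0.9370)
step 2: x0=(-1.6890) x1=(-0.9147) x2=(0.9297)
step 3: x0=(-1.6617) x1=(-0.9475) x2=(0.9181)
step 4: x0=(-1.6338) x1=(-0.9771) x2=(0.9023)
step 5: x0=(-1.6056) x1=(-1.0031) x2=(0.8825)
step 6: x0=(-1.5775) x1=(-1.0254) x2=(0.8587)
step 7: x0=(-1.5499) x1=(-1.0439) x2=(0.8310)
step 8: x0=(-1.5232) x1=(-1.0584) x2=(0.7998)
step 9: x0=(-1.4978) x1=(-1.0690) x2=(0.7653)
step 10: x0=(-1.4740) x1=(-1.0754) x2=(0.7276)
step 11: x0=(-1.4522) x1=(-1.0779) x2=(0.6871)
step 12: x0=(-1.4328) x1=(-1.0763) x2=(0.6442)
step 13: x0=(-1.4159) x1=(-1.0708) x2=(0.5991)
step 14: x0=(-1.4020) x1=(-1.0615) x2=(0.5522)
step 15: x0=(-1.3912) x1=(-1.0485) x2=(0.5039)
step 16: x0=(-1.3838) x1=(-1.0321) x2=(0.4545)
step 17: x0=(-1.3800) x1=(-1.0124) x2=(0.4046)
step 18: x0=(-1.3799) x1=(-0.9896) x2=(0.3543)
step 19: x0=(-1.3836) x1=(-0.9641) x2=(0.3042)
step 0 velocities: v0=(0.5200) v1=(-0.8700) v2=(-0.0200)
step 0: KE=0.6388, PE=1.5733, E=2.2120
step 19 velocities: v0=(-0.1224) v1=(0.5808) v2=(-1.0838)
step 19: KE=0.9424, PE=1.2690, E=2.2114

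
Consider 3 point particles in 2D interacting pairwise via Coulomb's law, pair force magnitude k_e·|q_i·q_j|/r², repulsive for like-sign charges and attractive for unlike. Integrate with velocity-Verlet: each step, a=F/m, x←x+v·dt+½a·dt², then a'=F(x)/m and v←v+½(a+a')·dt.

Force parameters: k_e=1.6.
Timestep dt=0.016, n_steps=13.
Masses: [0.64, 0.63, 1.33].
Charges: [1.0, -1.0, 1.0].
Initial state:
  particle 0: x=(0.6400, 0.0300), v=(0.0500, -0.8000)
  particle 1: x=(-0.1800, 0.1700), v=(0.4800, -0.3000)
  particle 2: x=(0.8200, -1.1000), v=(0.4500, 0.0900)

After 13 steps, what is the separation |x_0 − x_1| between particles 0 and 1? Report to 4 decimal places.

0.5473

step 0: x0=(0.6400, 0.0300) x1=(-0.1800, 0.1700) x2=(0.8200, -1.1000)
step 1: x0=(0.6403, 0.0175) x1=(-0.1718, 0.1650) x2=(0.8272, -1.0986)
step 2: x0=(0.6396, 0.0057) x1=(-0.1625, 0.1597) x2=(0.8343, -1.0974)
step 3: x0=(0.6379, -0.0054) x1=(-0.1520, 0.1540) x2=(0.8414, -1.0963)
step 4: x0=(0.6351, -0.0159) x1=(-0.1405, 0.1478) x2=(0.8485, -1.0954)
step 5: x0=(0.6312, -0.0256) x1=(-0.1277, 0.1413) x2=(0.8556, -1.0946)
step 6: x0=(0.6261, -0.0345) x1=(-0.1138, 0.1343) x2=(0.8626, -1.0940)
step 7: x0=(0.6199, -0.0427) x1=(-0.0986, 0.1269) x2=(0.8696, -1.0935)
step 8: x0=(0.6124, -0.0501) x1=(-0.0820, 0.1190) x2=(0.8766, -1.0932)
step 9: x0=(0.6035, -0.0566) x1=(-0.0640, 0.1105) x2=(0.8836, -1.0931)
step 10: x0=(0.5932, -0.0623) x1=(-0.0446, 0.1016) x2=(0.8906, -1.0931)
step 11: x0=(0.5813, -0.0670) x1=(-0.0235, 0.0920) x2=(0.8976, -1.0933)
step 12: x0=(0.5677, -0.0709) x1=(-0.0006, 0.0818) x2=(0.9045, -1.0936)
step 13: x0=(0.5521, -0.0737) x1=(0.0242, 0.0708) x2=(0.9115, -1.0940)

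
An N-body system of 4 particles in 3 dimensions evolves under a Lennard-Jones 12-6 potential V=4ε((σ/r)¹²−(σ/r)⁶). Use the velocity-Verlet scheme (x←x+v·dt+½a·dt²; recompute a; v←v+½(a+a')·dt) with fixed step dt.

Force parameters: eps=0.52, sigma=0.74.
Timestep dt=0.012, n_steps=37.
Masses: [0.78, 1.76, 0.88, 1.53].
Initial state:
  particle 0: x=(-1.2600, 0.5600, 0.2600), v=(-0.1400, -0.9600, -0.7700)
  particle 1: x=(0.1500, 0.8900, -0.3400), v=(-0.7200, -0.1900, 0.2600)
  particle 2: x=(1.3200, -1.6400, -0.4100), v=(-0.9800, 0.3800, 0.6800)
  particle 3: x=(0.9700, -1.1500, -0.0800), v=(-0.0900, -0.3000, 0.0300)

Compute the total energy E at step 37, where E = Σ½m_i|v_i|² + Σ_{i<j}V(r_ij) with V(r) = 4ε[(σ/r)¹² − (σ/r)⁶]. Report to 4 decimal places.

step 0: x0=(-1.2600, 0.5600, 0.2600) x1=(0.1500, 0.8900, -0.3400) x2=(1.3200, -1.6400, -0.4100) x3=(0.9700, -1.1500, -0.0800)
step 1: x0=(-1.2617, 0.5485, 0.2508) x1=(0.1414, 0.8877, -0.3369) x2=(1.3108, -1.6390, -0.4042) x3=(0.9675, -1.1516, -0.0783)
step 2: x0=(-1.2633, 0.5370, 0.2415) x1=(0.1327, 0.8854, -0.3338) x2=(1.3075, -1.6464, -0.4041) x3=(0.9615, -1.1483, -0.0733)
step 3: x0=(-1.2650, 0.5255, 0.2323) x1=(0.1241, 0.8831, -0.3306) x2=(1.3087, -1.6603, -0.4083) x3=(0.9530, -1.1413, -0.0658)
step 4: x0=(-1.2666, 0.5139, 0.2230) x1=(0.1154, 0.8809, -0.3275) x2=(1.3124, -1.6778, -0.4148) x3=(0.9430, -1.1322, -0.0570)
step 5: x0=(-1.2682, 0.5024, 0.2137) x1=(0.1067, 0.8786, -0.3244) x2=(1.3171, -1.6968, -0.4224) x3=(0.9324, -1.1222, -0.0476)
step 6: x0=(-1.2698, 0.4909, 0.2044) x1=(0.0980, 0.8763, -0.3212) x2=(1.3222, -1.7164, -0.4303) x3=(0.9217, -1.1119, -0.0380)
step 7: x0=(-1.2714, 0.4795, 0.1952) x1=(0.0894, 0.8740, -0.3181) x2=(1.3273, -1.7360, -0.4382) x3=(0.9109, -1.1016, -0.0284)
step 8: x0=(-1.2729, 0.4680, 0.1859) x1=(0.0807, 0.8717, -0.3149) x2=(1.3323, -1.7555, -0.4460) x3=(0.9002, -1.0914, -0.0189)
step 9: x0=(-1.2745, 0.4565, 0.1766) x1=(0.0720, 0.8694, -0.3118) x2=(1.3372, -1.7747, -0.4537) x3=(0.8895, -1.0813, -0.0094)
step 10: x0=(-1.2760, 0.4450, 0.1673) x1=(0.0633, 0.8671, -0.3087) x2=(1.3419, -1.7938, -0.4613) x3=(0.8789, -1.0713, 0.0000)
step 11: x0=(-1.2775, 0.4335, 0.1580) x1=(0.0545, 0.8648, -0.3055) x2=(1.3465, -1.8127, -0.4688) x3=(0.8684, -1.0614, 0.0094)
step 12: x0=(-1.2789, 0.4221, 0.1486) x1=(0.0458, 0.8624, -0.3023) x2=(1.3511, -1.8314, -0.4761) x3=(0.8580, -1.0516, 0.0187)
step 13: x0=(-1.2804, 0.4106, 0.1393) x1=(0.0371, 0.8601, -0.2992) x2=(1.3555, -1.8500, -0.4834) x3=(0.8476, -1.0418, 0.0279)
step 14: x0=(-1.2818, 0.3992, 0.1300) x1=(0.0283, 0.8578, -0.2960) x2=(1.3599, -1.8685, -0.4906) x3=(0.8372, -1.0322, 0.0371)
step 15: x0=(-1.2832, 0.3877, 0.1206) x1=(0.0196, 0.8555, -0.2929) x2=(1.3642, -1.8868, -0.4977) x3=(0.8269, -1.0226, 0.0463)
step 16: x0=(-1.2846, 0.3763, 0.1113) x1=(0.0108, 0.8531, -0.2897) x2=(1.3685, -1.9051, -0.5048) x3=(0.8166, -1.0130, 0.0554)
step 17: x0=(-1.2859, 0.3649, 0.1019) x1=(0.0020, 0.8508, -0.2865) x2=(1.3727, -1.9234, -0.5119) x3=(0.8063, -1.0035, 0.0645)
step 18: x0=(-1.2872, 0.3535, 0.0926) x1=(-0.0068, 0.8485, -0.2833) x2=(1.3769, -1.9415, -0.5189) x3=(0.7960, -0.9940, 0.0736)
step 19: x0=(-1.2885, 0.3421, 0.0832) x1=(-0.0156, 0.8461, -0.2801) x2=(1.3810, -1.9597, -0.5259) x3=(0.7858, -0.9845, 0.0827)
step 20: x0=(-1.2898, 0.3307, 0.0738) x1=(-0.0244, 0.8437, -0.2770) x2=(1.3852, -1.9777, -0.5328) x3=(0.7755, -0.9751, 0.0917)
step 21: x0=(-1.2910, 0.3193, 0.0644) x1=(-0.0332, 0.8414, -0.2738) x2=(1.3893, -1.9958, -0.5398) x3=(0.7653, -0.9656, 0.1007)
step 22: x0=(-1.2922, 0.3079, 0.0550) x1=(-0.0421, 0.8390, -0.2706) x2=(1.3934, -2.0138, -0.5467) x3=(0.7551, -0.9562, 0.1098)
step 23: x0=(-1.2934, 0.2966, 0.0456) x1=(-0.0509, 0.8366, -0.2674) x2=(1.3975, -2.0318, -0.5536) x3=(0.7449, -0.9468, 0.1188)
step 24: x0=(-1.2945, 0.2852, 0.0362) x1=(-0.0598, 0.8343, -0.2642) x2=(1.4016, -2.0498, -0.5605) x3=(0.7347, -0.9374, 0.1278)
step 25: x0=(-1.2956, 0.2739, 0.0268) x1=(-0.0687, 0.8319, -0.2610) x2=(1.4056, -2.0678, -0.5674) x3=(0.7245, -0.9280, 0.1368)
step 26: x0=(-1.2967, 0.2626, 0.0173) x1=(-0.0776, 0.8295, -0.2578) x2=(1.4097, -2.0857, -0.5743) x3=(0.7143, -0.9187, 0.1458)
step 27: x0=(-1.2977, 0.2513, 0.0079) x1=(-0.0865, 0.8271, -0.2546) x2=(1.4137, -2.1037, -0.5812) x3=(0.7041, -0.9093, 0.1548)
step 28: x0=(-1.2987, 0.2400, -0.0016) x1=(-0.0954, 0.8246, -0.2513) x2=(1.4178, -2.1216, -0.5880) x3=(0.6939, -0.8999, 0.1638)
step 29: x0=(-1.2997, 0.2287, -0.0110) x1=(-0.1043, 0.8222, -0.2481) x2=(1.4218, -2.1395, -0.5949) x3=(0.6837, -0.8905, 0.1728)
step 30: x0=(-1.3006, 0.2175, -0.0205) x1=(-0.1133, 0.8198, -0.2449) x2=(1.4258, -2.1575, -0.6017) x3=(0.6735, -0.8812, 0.1818)
step 31: x0=(-1.3015, 0.2063, -0.0300) x1=(-0.1223, 0.8173, -0.2417) x2=(1.4299, -2.1754, -0.6086) x3=(0.6633, -0.8718, 0.1908)
step 32: x0=(-1.3023, 0.1950, -0.0394) x1=(-0.1313, 0.8149, -0.2384) x2=(1.4339, -2.1933, -0.6154) x3=(0.6531, -0.8624, 0.1998)
step 33: x0=(-1.3031, 0.1839, -0.0489) x1=(-0.1403, 0.8124, -0.2352) x2=(1.4379, -2.2112, -0.6223) x3=(0.6430, -0.8531, 0.2088)
step 34: x0=(-1.3038, 0.1727, -0.0584) x1=(-0.1493, 0.8099, -0.2320) x2=(1.4419, -2.2291, -0.6291) x3=(0.6328, -0.8437, 0.2178)
step 35: x0=(-1.3045, 0.1616, -0.0679) x1=(-0.1583, 0.8074, -0.2287) x2=(1.4459, -2.2470, -0.6360) x3=(0.6226, -0.8344, 0.2267)
step 36: x0=(-1.3052, 0.1504, -0.0774) x1=(-0.1674, 0.8049, -0.2255) x2=(1.4500, -2.2648, -0.6428) x3=(0.6124, -0.8250, 0.2357)
step 37: x0=(-1.3058, 0.1393, -0.0869) x1=(-0.1765, 0.8024, -0.2222) x2=(1.4540, -2.2827, -0.6496) x3=(0.6022, -0.8156, 0.2447)
step 0 velocities: v0=(-0.1400, -0.9600, -0.7700) v1=(-0.7200, -0.1900, 0.2600) v2=(-0.9800, 0.3800, 0.6800) v3=(-0.0900, -0.3000, 0.0300)
step 0: KE=1.9110, PE=1.8188, E=3.7299
step 37 velocities: v0=(-0.0498, -0.9235, -0.7925) v1=(-0.7574, -0.2103, 0.2707) v2=(0.3343, -1.4901, -0.5695) v3=(-0.8489, 0.7804, 0.7478)
step 37: KE=3.8005, PE=-0.0824, E=3.7181

3.7181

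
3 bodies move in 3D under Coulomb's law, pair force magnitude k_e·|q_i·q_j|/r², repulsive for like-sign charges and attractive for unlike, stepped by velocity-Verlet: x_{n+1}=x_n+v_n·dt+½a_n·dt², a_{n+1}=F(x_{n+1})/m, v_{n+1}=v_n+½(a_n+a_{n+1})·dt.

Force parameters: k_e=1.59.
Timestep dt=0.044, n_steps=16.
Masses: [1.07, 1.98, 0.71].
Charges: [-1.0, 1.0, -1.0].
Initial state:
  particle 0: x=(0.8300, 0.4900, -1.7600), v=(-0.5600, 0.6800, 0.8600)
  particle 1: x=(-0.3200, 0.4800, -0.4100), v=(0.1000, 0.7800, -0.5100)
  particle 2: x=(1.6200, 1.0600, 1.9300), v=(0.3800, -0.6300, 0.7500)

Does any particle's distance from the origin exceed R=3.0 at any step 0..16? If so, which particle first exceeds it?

yes, particle 2

step 0: x0=(0.8300, 0.4900, -1.7600) x1=(-0.3200, 0.4800, -0.4100) x2=(1.6200, 1.0600, 1.9300)
step 1: x0=(0.8050, 0.5199, -1.7219) x1=(-0.3154, 0.5143, -0.4326) x2=(1.6366, 1.0323, 1.9630)
step 2: x0=(0.7794, 0.5498, -1.6833) x1=(-0.3103, 0.5487, -0.4554) x2=(1.6530, 1.0045, 1.9959)
step 3: x0=(0.7530, 0.5796, -1.6440) x1=(-0.3048, 0.5831, -0.4786) x2=(1.6692, 0.9767, 2.0288)
step 4: x0=(0.7258, 0.6095, -1.6041) x1=(-0.2987, 0.6175, -0.5021) x2=(1.6852, 0.9489, 2.0616)
step 5: x0=(0.6976, 0.6393, -1.5634) x1=(-0.2921, 0.6519, -0.5260) x2=(1.7011, 0.9210, 2.0944)
step 6: x0=(0.6685, 0.6691, -1.5219) x1=(-0.2849, 0.6863, -0.5503) x2=(1.7167, 0.8932, 2.1272)
step 7: x0=(0.6382, 0.6989, -1.4796) x1=(-0.2770, 0.7207, -0.5751) x2=(1.7323, 0.8653, 2.1600)
step 8: x0=(0.6066, 0.7288, -1.4361) x1=(-0.2684, 0.7552, -0.6005) x2=(1.7477, 0.8375, 2.1927)
step 9: x0=(0.5735, 0.7586, -1.3915) x1=(-0.2589, 0.7895, -0.6265) x2=(1.7630, 0.8096, 2.2254)
step 10: x0=(0.5387, 0.7886, -1.3456) x1=(-0.2485, 0.8239, -0.6532) x2=(1.7781, 0.7818, 2.2582)
step 11: x0=(0.5019, 0.8186, -1.2981) x1=(-0.2369, 0.8582, -0.6807) x2=(1.7932, 0.7539, 2.2909)
step 12: x0=(0.4626, 0.8488, -1.2489) x1=(-0.2240, 0.8924, -0.7093) x2=(1.8082, 0.7261, 2.3236)
step 13: x0=(0.4203, 0.8791, -1.1975) x1=(-0.2094, 0.9266, -0.7389) x2=(1.8231, 0.6983, 2.3564)
step 14: x0=(0.3741, 0.9098, -1.1435) x1=(-0.1927, 0.9605, -0.7700) x2=(1.8379, 0.6704, 2.3891)
step 15: x0=(0.3227, 0.9409, -1.0862) x1=(-0.1731, 0.9942, -0.8029) x2=(1.8527, 0.6426, 2.4219)
step 16: x0=(0.2637, 0.9729, -1.0249) x1=(-0.1494, 1.0275, -0.8379) x2=(1.8674, 0.6148, 2.4547)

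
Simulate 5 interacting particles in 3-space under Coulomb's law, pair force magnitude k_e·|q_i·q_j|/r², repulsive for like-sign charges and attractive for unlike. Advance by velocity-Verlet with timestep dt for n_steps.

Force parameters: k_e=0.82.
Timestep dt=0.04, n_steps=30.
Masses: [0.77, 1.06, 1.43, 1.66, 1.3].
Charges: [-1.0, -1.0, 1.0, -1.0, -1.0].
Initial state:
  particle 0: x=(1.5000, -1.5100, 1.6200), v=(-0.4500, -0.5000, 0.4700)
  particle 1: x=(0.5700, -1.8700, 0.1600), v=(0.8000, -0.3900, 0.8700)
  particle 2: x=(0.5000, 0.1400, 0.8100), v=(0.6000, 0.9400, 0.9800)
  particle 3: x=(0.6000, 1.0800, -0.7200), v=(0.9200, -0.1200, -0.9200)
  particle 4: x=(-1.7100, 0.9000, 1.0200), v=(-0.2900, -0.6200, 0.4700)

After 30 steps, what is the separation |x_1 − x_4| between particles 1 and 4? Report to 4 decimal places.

step 0: x0=(1.5000, -1.5100, 1.6200) x1=(0.5700, -1.8700, 0.1600) x2=(0.5000, 0.1400, 0.8100) x3=(0.6000, 1.0800, -0.7200) x4=(-1.7100, 0.9000, 1.0200)
step 1: x0=(1.4821, -1.5299, 1.6390) x1=(0.6019, -1.8856, 0.1947) x2=(0.5240, 0.1775, 0.8491) x3=(0.6368, 1.0752, -0.7568) x4=(-1.7216, 0.8752, 1.0388)
step 2: x0=(1.4644, -1.5495, 1.6584) x1=(0.6337, -1.9012, 0.2291) x2=(0.5479, 0.2149, 0.8880) x3=(0.6737, 1.0704, -0.7934) x4=(-1.7332, 0.8505, 1.0577)
step 3: x0=(1.4470, -1.5688, 1.6783) x1=(0.6653, -1.9169, 0.2633) x2=(0.5718, 0.2520, 0.9267) x3=(0.7106, 1.0657, -0.8300) x4=(-1.7449, 0.8257, 1.0767)
step 4: x0=(1.4299, -1.5878, 1.6987) x1=(0.6967, -1.9326, 0.2972) x2=(0.5957, 0.2890, 0.9652) x3=(0.7475, 1.0609, -0.8665) x4=(-1.7565, 0.8010, 1.0957)
step 5: x0=(1.4129, -1.6065, 1.7197) x1=(0.7279, -1.9484, 0.3307) x2=(0.6195, 0.3258, 1.0035) x3=(0.7845, 1.0562, -0.9030) x4=(-1.7681, 0.7764, 1.1148)
step 6: x0=(1.3963, -1.6249, 1.7412) x1=(0.7590, -1.9642, 0.3639) x2=(0.6432, 0.3623, 1.0416) x3=(0.8215, 1.0516, -0.9394) x4=(-1.7798, 0.7518, 1.1339)
step 7: x0=(1.3800, -1.6430, 1.7634) x1=(0.7899, -1.9801, 0.3968) x2=(0.6669, 0.3986, 1.0796) x3=(0.8586, 1.0470, -0.9757) x4=(-1.7914, 0.7273, 1.1531)
step 8: x0=(1.3639, -1.6608, 1.7861) x1=(0.8207, -1.9961, 0.4292) x2=(0.6905, 0.4347, 1.1174) x3=(0.8957, 1.0425, -1.0120) x4=(-1.8031, 0.7028, 1.1723)
step 9: x0=(1.3481, -1.6783, 1.8096) x1=(0.8513, -2.0122, 0.4613) x2=(0.7140, 0.4706, 1.1550) x3=(0.9328, 1.0380, -1.0482) x4=(-1.8147, 0.6784, 1.1916)
step 10: x0=(1.3325, -1.6954, 1.8338) x1=(0.8817, -2.0284, 0.4929) x2=(0.7375, 0.5062, 1.1924) x3=(0.9699, 1.0336, -1.0844) x4=(-1.8264, 0.6540, 1.2109)
step 11: x0=(1.3173, -1.7122, 1.8588) x1=(0.9121, -2.0447, 0.5240) x2=(0.7608, 0.5417, 1.2298) x3=(1.0071, 1.0293, -1.1206) x4=(-1.8380, 0.6297, 1.2303)
step 12: x0=(1.3023, -1.7287, 1.8845) x1=(0.9422, -2.0611, 0.5547) x2=(0.7842, 0.5768, 1.2669) x3=(1.0443, 1.0250, -1.1567) x4=(-1.8497, 0.6055, 1.2498)
step 13: x0=(1.2875, -1.7448, 1.9111) x1=(0.9723, -2.0777, 0.5849) x2=(0.8074, 0.6118, 1.3040) x3=(1.0816, 1.0208, -1.1928) x4=(-1.8614, 0.5814, 1.2692)
step 14: x0=(1.2730, -1.7606, 1.9385) x1=(1.0023, -2.0944, 0.6145) x2=(0.8305, 0.6465, 1.3409) x3=(1.1188, 1.0166, -1.2289) x4=(-1.8730, 0.5573, 1.2888)
step 15: x0=(1.2587, -1.7761, 1.9668) x1=(1.0322, -2.1112, 0.6436) x2=(0.8536, 0.6809, 1.3776) x3=(1.1561, 1.0126, -1.2649) x4=(-1.8847, 0.5333, 1.3083)
step 16: x0=(1.2446, -1.7912, 1.9959) x1=(1.0621, -2.1281, 0.6722) x2=(0.8766, 0.7152, 1.4143) x3=(1.1934, 1.0086, -1.3010) x4=(-1.8964, 0.5094, 1.3280)
step 17: x0=(1.2306, -1.8060, 2.0259) x1=(1.0919, -2.1453, 0.7002) x2=(0.8995, 0.7492, 1.4508) x3=(1.2307, 1.0047, -1.3370) x4=(-1.9081, 0.4855, 1.3476)
step 18: x0=(1.2168, -1.8204, 2.0569) x1=(1.1217, -2.1625, 0.7276) x2=(0.9224, 0.7830, 1.4872) x3=(1.2681, 1.0008, -1.3730) x4=(-1.9198, 0.4618, 1.3673)
step 19: x0=(1.2031, -1.8345, 2.0887) x1=(1.1514, -2.1800, 0.7545) x2=(0.9452, 0.8165, 1.5235) x3=(1.3055, 0.9970, -1.4091) x4=(-1.9316, 0.4381, 1.3870)
step 20: x0=(1.1896, -1.8483, 2.1215) x1=(1.1812, -2.1975, 0.7808) x2=(0.9678, 0.8499, 1.5597) x3=(1.3429, 0.9933, -1.4451) x4=(-1.9433, 0.4145, 1.4068)
step 21: x0=(1.1761, -1.8617, 2.1551) x1=(1.2111, -2.2153, 0.8066) x2=(0.9905, 0.8830, 1.5957) x3=(1.3803, 0.9897, -1.4811) x4=(-1.9551, 0.3910, 1.4266)
step 22: x0=(1.1626, -1.8748, 2.1897) x1=(1.2410, -2.2331, 0.8318) x2=(1.0130, 0.9159, 1.6317) x3=(1.4178, 0.9861, -1.5172) x4=(-1.9669, 0.3676, 1.4465)
step 23: x0=(1.1492, -1.8876, 2.2251) x1=(1.2709, -2.2512, 0.8565) x2=(1.0355, 0.9486, 1.6676) x3=(1.4552, 0.9826, -1.5532) x4=(-1.9787, 0.3443, 1.4664)
step 24: x0=(1.1357, -1.9001, 2.2613) x1=(1.3010, -2.2694, 0.8806) x2=(1.0578, 0.9811, 1.7034) x3=(1.4927, 0.9792, -1.5892) x4=(-1.9906, 0.3211, 1.4863)
step 25: x0=(1.1223, -1.9123, 2.2984) x1=(1.3312, -2.2877, 0.9043) x2=(1.0802, 1.0134, 1.7391) x3=(1.5303, 0.9758, -1.6253) x4=(-2.0025, 0.2979, 1.5062)
step 26: x0=(1.1088, -1.9242, 2.3363) x1=(1.3615, -2.3062, 0.9274) x2=(1.1024, 1.0455, 1.7748) x3=(1.5678, 0.9725, -1.6613) x4=(-2.0144, 0.2748, 1.5262)
step 27: x0=(1.0953, -1.9359, 2.3750) x1=(1.3919, -2.3248, 0.9501) x2=(1.1246, 1.0773, 1.8103) x3=(1.6054, 0.9692, -1.6974) x4=(-2.0263, 0.2519, 1.5462)
step 28: x0=(1.0817, -1.9472, 2.4144) x1=(1.4225, -2.3436, 0.9723) x2=(1.1467, 1.1090, 1.8458) x3=(1.6430, 0.9660, -1.7335) x4=(-2.0383, 0.2290, 1.5663)
step 29: x0=(1.0680, -1.9583, 2.4546) x1=(1.4533, -2.3625, 0.9940) x2=(1.1687, 1.1406, 1.8811) x3=(1.6806, 0.9628, -1.7696) x4=(-2.0503, 0.2062, 1.5863)
step 30: x0=(1.0543, -1.9692, 2.4955) x1=(1.4842, -2.3815, 1.0154) x2=(1.1907, 1.1719, 1.9165) x3=(1.7182, 0.9598, -1.8057) x4=(-2.0624, 0.1835, 1.6064)

4.4167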